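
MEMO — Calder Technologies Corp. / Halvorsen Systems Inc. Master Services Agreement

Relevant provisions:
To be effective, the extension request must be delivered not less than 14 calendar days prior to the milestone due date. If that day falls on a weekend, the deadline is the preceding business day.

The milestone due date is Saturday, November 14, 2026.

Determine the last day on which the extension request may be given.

Counting back 14 calendar days from November 14, 2026 gives October 31, 2026. That is a Saturday, so the deadline moves back to Friday, October 30, 2026.

October 30, 2026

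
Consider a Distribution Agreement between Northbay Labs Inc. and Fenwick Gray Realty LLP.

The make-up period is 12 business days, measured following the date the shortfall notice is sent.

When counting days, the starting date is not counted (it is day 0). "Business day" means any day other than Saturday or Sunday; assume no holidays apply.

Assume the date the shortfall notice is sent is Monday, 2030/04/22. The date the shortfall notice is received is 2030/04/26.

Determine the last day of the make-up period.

2030/05/08

The last day of the make-up period: counting 12 business days from Monday, 2030/04/22 (Apr 23, Apr 24, Apr 25, Apr 26, …, May 6, May 7, May 8, skipping weekends) reaches Wednesday, 2030/05/08.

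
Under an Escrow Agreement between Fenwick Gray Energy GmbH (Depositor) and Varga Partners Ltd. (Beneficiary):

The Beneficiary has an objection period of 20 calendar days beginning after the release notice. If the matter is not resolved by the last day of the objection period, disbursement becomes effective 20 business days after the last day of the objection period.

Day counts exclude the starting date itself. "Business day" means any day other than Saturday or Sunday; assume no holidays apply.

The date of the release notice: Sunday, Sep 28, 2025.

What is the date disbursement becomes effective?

The last day of the objection period: Sep 28, 2025 + 20 days = Oct 18, 2025.
The date disbursement becomes effective: 20 business days after Saturday, Oct 18, 2025, skipping weekends — Oct 20, Oct 21, Oct 22, Oct 23, …, Nov 12, Nov 13, Nov 14 — lands on Friday, Nov 14, 2025.

Nov 14, 2025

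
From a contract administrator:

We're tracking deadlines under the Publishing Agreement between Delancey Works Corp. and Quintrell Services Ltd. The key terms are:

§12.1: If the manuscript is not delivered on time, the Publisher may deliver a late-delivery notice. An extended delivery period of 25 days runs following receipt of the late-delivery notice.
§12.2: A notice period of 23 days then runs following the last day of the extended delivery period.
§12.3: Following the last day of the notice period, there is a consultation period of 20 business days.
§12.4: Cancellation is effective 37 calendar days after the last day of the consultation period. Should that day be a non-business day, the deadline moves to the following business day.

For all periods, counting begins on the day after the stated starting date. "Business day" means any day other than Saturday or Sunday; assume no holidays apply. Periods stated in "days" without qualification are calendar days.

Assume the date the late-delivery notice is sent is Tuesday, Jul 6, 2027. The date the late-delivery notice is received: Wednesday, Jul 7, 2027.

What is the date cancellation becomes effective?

Adding 25 calendar days to Jul 7, 2027 gives Aug 1, 2027, which is the last day of the extended delivery period.
Adding 23 calendar days to Aug 1, 2027 gives Aug 24, 2027, which is the last day of the notice period.
The last day of the consultation period: counting 20 business days from Tuesday, Aug 24, 2027 (Aug 25, Aug 26, Aug 27, Aug 30, …, Sep 17, Sep 20, Sep 21, skipping weekends) reaches Tuesday, Sep 21, 2027.
The date cancellation becomes effective: Sep 21, 2027 + 37 days = Oct 28, 2027. Oct 28, 2027 is a Thursday, so no roll-forward applies.

Oct 28, 2027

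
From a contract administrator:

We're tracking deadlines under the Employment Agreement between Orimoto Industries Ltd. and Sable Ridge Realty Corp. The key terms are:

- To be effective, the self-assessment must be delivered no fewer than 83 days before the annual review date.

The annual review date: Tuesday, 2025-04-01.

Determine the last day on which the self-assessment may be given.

2025-01-08

Counting back 83 calendar days from 2025-04-01 gives 2025-01-08.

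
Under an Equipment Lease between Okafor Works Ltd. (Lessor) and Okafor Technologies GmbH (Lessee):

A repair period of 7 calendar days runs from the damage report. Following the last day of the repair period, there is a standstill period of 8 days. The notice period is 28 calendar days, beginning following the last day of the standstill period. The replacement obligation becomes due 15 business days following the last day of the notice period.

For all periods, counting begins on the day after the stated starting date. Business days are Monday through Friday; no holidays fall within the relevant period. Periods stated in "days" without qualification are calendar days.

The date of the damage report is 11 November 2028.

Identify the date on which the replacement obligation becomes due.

12 January 2029

The last day of the repair period: 7 calendar days after 11 November 2028 is 18 November 2028.
Adding 8 calendar days to 18 November 2028 gives 26 November 2028, which is the last day of the standstill period.
The last day of the notice period: 26 November 2028 + 28 days = 24 December 2028.
The date on which the replacement obligation becomes due: counting 15 business days from Sunday, 24 December 2028 (Dec 25, Dec 26, Dec 27, Dec 28, …, Jan 10, Jan 11, Jan 12, skipping weekends) reaches Friday, 12 January 2029.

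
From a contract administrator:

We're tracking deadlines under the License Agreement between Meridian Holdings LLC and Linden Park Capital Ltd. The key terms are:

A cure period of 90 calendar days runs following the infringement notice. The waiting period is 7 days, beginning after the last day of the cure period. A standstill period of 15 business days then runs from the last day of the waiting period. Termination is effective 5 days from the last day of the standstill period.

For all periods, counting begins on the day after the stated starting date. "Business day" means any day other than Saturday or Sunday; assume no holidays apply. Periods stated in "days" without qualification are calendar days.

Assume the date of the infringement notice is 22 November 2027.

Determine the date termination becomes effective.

The last day of the cure period: 90 calendar days after 22 November 2027 is 20 February 2028.
Adding 7 calendar days to 20 February 2028 gives 27 February 2028, which is the last day of the waiting period.
The last day of the standstill period: counting 15 business days from Sunday, 27 February 2028 (Feb 28, Feb 29, Mar 1, Mar 2, …, Mar 15, Mar 16, Mar 17, skipping weekends) reaches Friday, 17 March 2028.
Adding 5 calendar days to 17 March 2028 gives 22 March 2028, which is the date termination becomes effective.

22 March 2028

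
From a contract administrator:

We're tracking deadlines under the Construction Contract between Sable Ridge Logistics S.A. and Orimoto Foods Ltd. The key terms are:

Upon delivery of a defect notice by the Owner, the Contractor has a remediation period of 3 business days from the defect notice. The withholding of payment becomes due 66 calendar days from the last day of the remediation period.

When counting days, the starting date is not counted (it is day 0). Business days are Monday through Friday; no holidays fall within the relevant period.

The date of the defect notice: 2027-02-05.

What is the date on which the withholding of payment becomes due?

From Friday, 2027-02-05, 3 business days (Feb 8, Feb 9, Feb 10, skipping weekends) brings us to Wednesday, 2027-02-10, which is the last day of the remediation period.
The date on which the withholding of payment becomes due: 2027-02-10 + 66 days = 2027-04-17.

2027-04-17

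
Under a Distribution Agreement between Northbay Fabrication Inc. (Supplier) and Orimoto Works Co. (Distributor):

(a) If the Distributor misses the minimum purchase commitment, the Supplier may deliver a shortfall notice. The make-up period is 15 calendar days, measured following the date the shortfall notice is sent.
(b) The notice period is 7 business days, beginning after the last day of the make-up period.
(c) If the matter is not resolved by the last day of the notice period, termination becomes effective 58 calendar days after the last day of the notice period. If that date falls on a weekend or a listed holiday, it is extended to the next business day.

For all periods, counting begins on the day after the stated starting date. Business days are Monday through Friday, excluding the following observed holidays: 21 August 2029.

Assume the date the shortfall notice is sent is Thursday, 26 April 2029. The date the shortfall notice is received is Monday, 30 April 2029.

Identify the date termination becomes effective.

19 July 2029

The last day of the make-up period: 26 April 2029 + 15 days = 11 May 2029.
From Friday, 11 May 2029, 7 business days (May 14, May 15, May 16, May 17, May 18, May 21, May 22, skipping weekends) brings us to Tuesday, 22 May 2029, which is the last day of the notice period.
Adding 58 calendar days to 22 May 2029 gives 19 July 2029, which is the date termination becomes effective. 19 July 2029 is a Thursday and is not a listed holiday, so no roll-forward applies.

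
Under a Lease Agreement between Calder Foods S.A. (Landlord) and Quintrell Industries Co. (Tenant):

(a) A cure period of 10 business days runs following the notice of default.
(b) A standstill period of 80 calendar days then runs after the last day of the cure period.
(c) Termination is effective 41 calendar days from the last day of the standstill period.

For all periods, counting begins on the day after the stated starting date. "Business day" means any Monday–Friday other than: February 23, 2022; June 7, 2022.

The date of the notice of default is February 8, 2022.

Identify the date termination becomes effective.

The last day of the cure period: counting 10 business days from Tuesday, February 8, 2022 (Feb 9, Feb 10, Feb 11, Feb 14, Feb 15, Feb 16, Feb 17, Feb 18, Feb 21, Feb 22, skipping weekends) reaches Tuesday, February 22, 2022.
The last day of the standstill period: February 22, 2022 + 80 days = May 13, 2022.
The date termination becomes effective: May 13, 2022 + 41 days = June 23, 2022.

June 23, 2022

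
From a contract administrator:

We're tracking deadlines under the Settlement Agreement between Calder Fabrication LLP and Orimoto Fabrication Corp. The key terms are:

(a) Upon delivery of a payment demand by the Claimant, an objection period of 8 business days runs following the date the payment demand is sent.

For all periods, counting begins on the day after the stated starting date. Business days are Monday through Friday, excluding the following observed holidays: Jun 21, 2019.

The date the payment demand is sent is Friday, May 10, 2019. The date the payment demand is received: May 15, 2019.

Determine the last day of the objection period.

May 22, 2019

From Friday, May 10, 2019, 8 business days (May 13, May 14, May 15, May 16, May 17, May 20, May 21, May 22, skipping weekends) brings us to Wednesday, May 22, 2019, which is the last day of the objection period.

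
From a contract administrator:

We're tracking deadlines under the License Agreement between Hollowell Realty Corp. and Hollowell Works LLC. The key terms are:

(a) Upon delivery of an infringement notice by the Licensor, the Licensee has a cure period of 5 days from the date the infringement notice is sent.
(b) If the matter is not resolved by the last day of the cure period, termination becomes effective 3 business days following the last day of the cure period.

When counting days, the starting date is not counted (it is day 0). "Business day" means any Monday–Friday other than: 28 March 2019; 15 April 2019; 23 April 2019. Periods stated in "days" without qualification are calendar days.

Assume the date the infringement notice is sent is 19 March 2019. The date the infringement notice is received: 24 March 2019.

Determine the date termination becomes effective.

The last day of the cure period: 5 calendar days after 19 March 2019 is 24 March 2019.
The date termination becomes effective: counting 3 business days from Sunday, 24 March 2019 (Mar 25, Mar 26, Mar 27, skipping weekends) reaches Wednesday, 27 March 2019.

27 March 2019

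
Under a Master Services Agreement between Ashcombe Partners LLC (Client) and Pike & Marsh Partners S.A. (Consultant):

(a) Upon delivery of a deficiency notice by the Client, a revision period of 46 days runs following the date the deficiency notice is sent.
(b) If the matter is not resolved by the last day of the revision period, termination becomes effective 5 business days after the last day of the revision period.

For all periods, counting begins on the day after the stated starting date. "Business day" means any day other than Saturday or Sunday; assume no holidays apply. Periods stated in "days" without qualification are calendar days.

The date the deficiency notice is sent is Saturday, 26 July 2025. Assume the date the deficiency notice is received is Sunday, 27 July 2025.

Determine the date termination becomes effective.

Adding 46 calendar days to 26 July 2025 gives 10 September 2025, which is the last day of the revision period.
The date termination becomes effective: 5 business days after Wednesday, 10 September 2025, skipping weekends — Sep 11, Sep 12, Sep 15, Sep 16, Sep 17 — lands on Wednesday, 17 September 2025.

17 September 2025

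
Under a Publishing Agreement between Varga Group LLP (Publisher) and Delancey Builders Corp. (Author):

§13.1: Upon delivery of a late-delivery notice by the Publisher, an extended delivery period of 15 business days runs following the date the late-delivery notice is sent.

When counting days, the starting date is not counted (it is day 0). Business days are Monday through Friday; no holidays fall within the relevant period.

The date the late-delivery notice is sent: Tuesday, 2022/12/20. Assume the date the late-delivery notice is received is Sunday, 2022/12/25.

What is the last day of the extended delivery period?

The last day of the extended delivery period: 15 business days after Tuesday, 2022/12/20, skipping weekends — Dec 21, Dec 22, Dec 23, Dec 26, …, Jan 6, Jan 9, Jan 10 — lands on Tuesday, 2023/01/10.

2023/01/10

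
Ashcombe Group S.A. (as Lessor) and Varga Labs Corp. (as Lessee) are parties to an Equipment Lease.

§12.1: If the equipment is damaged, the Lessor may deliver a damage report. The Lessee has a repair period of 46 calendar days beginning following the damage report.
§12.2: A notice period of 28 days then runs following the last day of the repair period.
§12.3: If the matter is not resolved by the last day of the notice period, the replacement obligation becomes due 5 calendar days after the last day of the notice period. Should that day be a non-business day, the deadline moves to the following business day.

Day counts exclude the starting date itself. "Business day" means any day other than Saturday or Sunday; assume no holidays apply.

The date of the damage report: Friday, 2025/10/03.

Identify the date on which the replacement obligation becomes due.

The last day of the repair period: 46 calendar days after 2025/10/03 is 2025/11/18.
Adding 28 calendar days to 2025/11/18 gives 2025/12/16, which is the last day of the notice period.
The date on which the replacement obligation becomes due: 5 calendar days after 2025/12/16 is 2025/12/21. That falls on a Sunday, so it rolls to the next business day, Monday, 2025/12/22.

2025/12/22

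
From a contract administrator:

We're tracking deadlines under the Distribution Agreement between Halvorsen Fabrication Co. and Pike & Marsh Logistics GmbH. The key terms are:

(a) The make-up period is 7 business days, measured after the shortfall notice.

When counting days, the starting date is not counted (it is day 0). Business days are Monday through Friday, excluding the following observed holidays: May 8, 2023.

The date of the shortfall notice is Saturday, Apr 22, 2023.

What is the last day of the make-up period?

From Saturday, Apr 22, 2023, 7 business days (Apr 24, Apr 25, Apr 26, Apr 27, Apr 28, May 1, May 2, skipping weekends) brings us to Tuesday, May 2, 2023, which is the last day of the make-up period.

May 2, 2023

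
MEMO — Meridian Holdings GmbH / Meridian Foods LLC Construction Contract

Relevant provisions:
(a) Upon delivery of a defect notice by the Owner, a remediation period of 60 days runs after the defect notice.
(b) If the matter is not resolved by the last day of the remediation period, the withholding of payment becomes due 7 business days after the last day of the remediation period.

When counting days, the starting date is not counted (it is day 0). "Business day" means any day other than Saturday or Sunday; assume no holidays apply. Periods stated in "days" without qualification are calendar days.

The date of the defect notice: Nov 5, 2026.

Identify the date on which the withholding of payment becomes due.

Jan 13, 2027

Adding 60 calendar days to Nov 5, 2026 gives Jan 4, 2027, which is the last day of the remediation period.
From Monday, Jan 4, 2027, 7 business days (Jan 5, Jan 6, Jan 7, Jan 8, Jan 11, Jan 12, Jan 13, skipping weekends) brings us to Wednesday, Jan 13, 2027, which is the date on which the withholding of payment becomes due.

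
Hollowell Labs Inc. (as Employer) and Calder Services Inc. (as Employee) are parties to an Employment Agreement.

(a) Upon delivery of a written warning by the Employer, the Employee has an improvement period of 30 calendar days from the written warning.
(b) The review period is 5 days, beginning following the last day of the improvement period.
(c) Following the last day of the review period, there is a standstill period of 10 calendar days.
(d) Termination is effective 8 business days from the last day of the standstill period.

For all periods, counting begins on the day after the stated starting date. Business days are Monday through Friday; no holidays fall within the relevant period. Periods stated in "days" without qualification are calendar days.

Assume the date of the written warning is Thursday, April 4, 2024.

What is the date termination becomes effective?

May 29, 2024

The last day of the improvement period: April 4, 2024 + 30 days = May 4, 2024.
The last day of the review period: 5 calendar days after May 4, 2024 is May 9, 2024.
The last day of the standstill period: 10 calendar days after May 9, 2024 is May 19, 2024.
The date termination becomes effective: 8 business days after Sunday, May 19, 2024, skipping weekends — May 20, May 21, May 22, May 23, May 24, May 27, May 28, May 29 — lands on Wednesday, May 29, 2024.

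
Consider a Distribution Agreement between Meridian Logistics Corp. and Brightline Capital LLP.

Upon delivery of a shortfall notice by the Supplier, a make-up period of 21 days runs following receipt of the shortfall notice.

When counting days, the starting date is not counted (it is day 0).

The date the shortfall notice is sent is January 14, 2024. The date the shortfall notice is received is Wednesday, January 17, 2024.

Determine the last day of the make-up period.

February 7, 2024

Adding 21 calendar days to January 17, 2024 gives February 7, 2024, which is the last day of the make-up period.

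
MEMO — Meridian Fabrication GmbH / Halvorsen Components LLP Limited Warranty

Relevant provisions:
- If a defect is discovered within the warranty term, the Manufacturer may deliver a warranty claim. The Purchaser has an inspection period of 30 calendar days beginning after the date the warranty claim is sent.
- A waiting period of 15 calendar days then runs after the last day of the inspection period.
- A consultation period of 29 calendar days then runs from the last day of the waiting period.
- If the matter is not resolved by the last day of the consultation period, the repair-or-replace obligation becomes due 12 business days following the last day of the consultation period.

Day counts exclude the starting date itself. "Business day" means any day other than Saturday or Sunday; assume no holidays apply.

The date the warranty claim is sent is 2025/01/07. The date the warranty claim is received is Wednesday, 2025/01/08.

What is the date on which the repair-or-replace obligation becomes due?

The last day of the inspection period: 30 calendar days after 2025/01/07 is 2025/02/06.
The last day of the waiting period: 2025/02/06 + 15 days = 2025/02/21.
The last day of the consultation period: 2025/02/21 + 29 days = 2025/03/22.
The date on which the repair-or-replace obligation becomes due: 12 business days after Saturday, 2025/03/22, skipping weekends — Mar 24, Mar 25, Mar 26, Mar 27, …, Apr 4, Apr 7, Apr 8 — lands on Tuesday, 2025/04/08.

2025/04/08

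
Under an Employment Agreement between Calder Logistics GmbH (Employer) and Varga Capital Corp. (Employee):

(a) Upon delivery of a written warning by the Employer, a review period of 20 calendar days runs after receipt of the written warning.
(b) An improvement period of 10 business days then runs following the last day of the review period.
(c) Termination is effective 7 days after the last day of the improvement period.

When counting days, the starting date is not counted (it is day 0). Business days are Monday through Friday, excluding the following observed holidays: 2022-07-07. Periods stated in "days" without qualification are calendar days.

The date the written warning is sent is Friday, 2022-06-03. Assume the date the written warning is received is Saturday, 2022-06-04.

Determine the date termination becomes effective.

2022-07-18

The last day of the review period: 20 calendar days after 2022-06-04 is 2022-06-24.
The last day of the improvement period: 10 business days after Friday, 2022-06-24, skipping weekends and the listed holiday on Jul 7 — Jun 27, Jun 28, Jun 29, Jun 30, Jul 1, Jul 4, Jul 5, Jul 6, Jul 8, Jul 11 — lands on Monday, 2022-07-11.
Adding 7 calendar days to 2022-07-11 gives 2022-07-18, which is the date termination becomes effective.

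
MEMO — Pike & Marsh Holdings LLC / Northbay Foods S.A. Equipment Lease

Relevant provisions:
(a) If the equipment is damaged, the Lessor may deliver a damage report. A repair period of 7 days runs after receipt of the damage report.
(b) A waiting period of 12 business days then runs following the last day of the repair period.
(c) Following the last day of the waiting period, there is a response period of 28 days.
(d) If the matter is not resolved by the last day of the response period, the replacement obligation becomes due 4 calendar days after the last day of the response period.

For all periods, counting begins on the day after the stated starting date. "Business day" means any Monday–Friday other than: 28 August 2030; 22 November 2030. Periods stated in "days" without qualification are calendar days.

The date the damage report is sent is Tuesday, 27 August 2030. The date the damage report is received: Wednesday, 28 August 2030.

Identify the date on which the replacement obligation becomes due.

Adding 7 calendar days to 28 August 2030 gives 4 September 2030, which is the last day of the repair period.
From Wednesday, 4 September 2030, 12 business days (Sep 5, Sep 6, Sep 9, Sep 10, …, Sep 18, Sep 19, Sep 20, skipping weekends) brings us to Friday, 20 September 2030, which is the last day of the waiting period.
The last day of the response period: 28 calendar days after 20 September 2030 is 18 October 2030.
Adding 4 calendar days to 18 October 2030 gives 22 October 2030, which is the date on which the replacement obligation becomes due.

22 October 2030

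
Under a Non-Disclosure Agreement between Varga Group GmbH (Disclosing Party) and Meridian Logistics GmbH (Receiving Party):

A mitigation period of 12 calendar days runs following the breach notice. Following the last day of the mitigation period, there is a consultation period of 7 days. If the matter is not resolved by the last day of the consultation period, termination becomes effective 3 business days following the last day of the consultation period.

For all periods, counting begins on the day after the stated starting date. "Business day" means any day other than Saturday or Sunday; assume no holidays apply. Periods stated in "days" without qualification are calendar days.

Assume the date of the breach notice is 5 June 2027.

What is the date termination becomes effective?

29 June 2027

The last day of the mitigation period: 5 June 2027 + 12 days = 17 June 2027.
Adding 7 calendar days to 17 June 2027 gives 24 June 2027, which is the last day of the consultation period.
The date termination becomes effective: 3 business days after Thursday, 24 June 2027, skipping weekends — Jun 25, Jun 28, Jun 29 — lands on Tuesday, 29 June 2027.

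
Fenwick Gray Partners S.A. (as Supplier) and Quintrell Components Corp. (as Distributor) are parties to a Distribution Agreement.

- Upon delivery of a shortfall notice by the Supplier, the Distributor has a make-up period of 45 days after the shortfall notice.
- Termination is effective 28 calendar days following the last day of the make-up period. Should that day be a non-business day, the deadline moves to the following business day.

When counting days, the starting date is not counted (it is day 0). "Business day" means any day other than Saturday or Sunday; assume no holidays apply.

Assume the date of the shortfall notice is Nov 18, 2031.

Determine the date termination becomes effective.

Jan 30, 2032

Adding 45 calendar days to Nov 18, 2031 gives Jan 2, 2032, which is the last day of the make-up period.
Adding 28 calendar days to Jan 2, 2032 gives Jan 30, 2032, which is the date termination becomes effective. Jan 30, 2032 is a Friday, so no roll-forward applies.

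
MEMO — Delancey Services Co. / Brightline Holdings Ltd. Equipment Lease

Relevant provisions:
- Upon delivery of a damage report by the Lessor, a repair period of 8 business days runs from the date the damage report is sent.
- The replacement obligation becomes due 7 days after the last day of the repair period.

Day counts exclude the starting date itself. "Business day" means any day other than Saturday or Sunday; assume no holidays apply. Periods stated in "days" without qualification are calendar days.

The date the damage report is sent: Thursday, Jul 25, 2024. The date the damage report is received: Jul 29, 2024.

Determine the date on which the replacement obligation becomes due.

From Thursday, Jul 25, 2024, 8 business days (Jul 26, Jul 29, Jul 30, Jul 31, Aug 1, Aug 2, Aug 5, Aug 6, skipping weekends) brings us to Tuesday, Aug 6, 2024, which is the last day of the repair period.
The date on which the replacement obligation becomes due: Aug 6, 2024 + 7 days = Aug 13, 2024.

Aug 13, 2024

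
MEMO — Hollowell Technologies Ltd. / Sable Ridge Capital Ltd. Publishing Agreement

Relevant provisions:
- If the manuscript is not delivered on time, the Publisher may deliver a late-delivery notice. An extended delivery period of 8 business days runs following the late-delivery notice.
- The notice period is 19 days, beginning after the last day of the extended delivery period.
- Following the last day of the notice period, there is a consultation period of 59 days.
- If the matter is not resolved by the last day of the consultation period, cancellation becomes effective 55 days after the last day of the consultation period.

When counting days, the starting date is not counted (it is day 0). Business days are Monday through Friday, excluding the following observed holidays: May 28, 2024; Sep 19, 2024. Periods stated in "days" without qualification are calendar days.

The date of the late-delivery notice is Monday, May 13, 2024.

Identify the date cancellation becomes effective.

The last day of the extended delivery period: counting 8 business days from Monday, May 13, 2024 (May 14, May 15, May 16, May 17, May 20, May 21, May 22, May 23, skipping weekends) reaches Thursday, May 23, 2024.
Adding 19 calendar days to May 23, 2024 gives Jun 11, 2024, which is the last day of the notice period.
The last day of the consultation period: Jun 11, 2024 + 59 days = Aug 9, 2024.
The date cancellation becomes effective: Aug 9, 2024 + 55 days = Oct 3, 2024.

Oct 3, 2024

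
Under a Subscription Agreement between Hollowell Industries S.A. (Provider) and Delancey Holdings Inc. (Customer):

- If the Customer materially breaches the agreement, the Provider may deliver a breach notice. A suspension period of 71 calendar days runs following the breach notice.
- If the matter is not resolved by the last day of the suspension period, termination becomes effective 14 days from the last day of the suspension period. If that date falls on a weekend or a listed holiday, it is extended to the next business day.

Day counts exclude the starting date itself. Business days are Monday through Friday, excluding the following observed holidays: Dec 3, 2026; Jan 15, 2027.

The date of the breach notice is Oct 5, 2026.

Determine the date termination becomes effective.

Dec 29, 2026

The last day of the suspension period: 71 calendar days after Oct 5, 2026 is Dec 15, 2026.
The date termination becomes effective: 14 calendar days after Dec 15, 2026 is Dec 29, 2026. Dec 29, 2026 is a Tuesday and is not a listed holiday, so no roll-forward applies.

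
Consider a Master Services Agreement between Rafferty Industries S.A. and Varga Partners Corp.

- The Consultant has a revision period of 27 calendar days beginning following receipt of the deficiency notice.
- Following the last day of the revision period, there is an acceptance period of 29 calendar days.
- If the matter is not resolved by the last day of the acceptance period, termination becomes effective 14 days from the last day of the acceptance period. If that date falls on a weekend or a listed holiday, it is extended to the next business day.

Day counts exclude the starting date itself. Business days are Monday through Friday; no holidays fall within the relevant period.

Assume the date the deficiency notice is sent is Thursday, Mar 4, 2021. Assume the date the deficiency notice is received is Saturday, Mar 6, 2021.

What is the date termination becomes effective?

May 17, 2021

The last day of the revision period: 27 calendar days after Mar 6, 2021 is Apr 2, 2021.
Adding 29 calendar days to Apr 2, 2021 gives May 1, 2021, which is the last day of the acceptance period.
The date termination becomes effective: May 1, 2021 + 14 days = May 15, 2021. That falls on a Saturday, so it rolls to the next business day, Monday, May 17, 2021.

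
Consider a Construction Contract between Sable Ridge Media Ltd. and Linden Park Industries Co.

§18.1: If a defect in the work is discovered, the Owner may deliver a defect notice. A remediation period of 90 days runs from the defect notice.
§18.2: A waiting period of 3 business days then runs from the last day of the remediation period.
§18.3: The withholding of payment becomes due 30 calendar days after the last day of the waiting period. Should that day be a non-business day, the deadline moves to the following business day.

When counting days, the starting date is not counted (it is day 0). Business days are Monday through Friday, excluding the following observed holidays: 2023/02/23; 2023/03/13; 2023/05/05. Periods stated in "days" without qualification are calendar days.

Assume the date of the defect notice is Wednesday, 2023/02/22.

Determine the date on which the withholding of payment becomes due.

The last day of the remediation period: 2023/02/22 + 90 days = 2023/05/23.
From Tuesday, 2023/05/23, 3 business days (May 24, May 25, May 26, skipping weekends) brings us to Friday, 2023/05/26, which is the last day of the waiting period.
The date on which the withholding of payment becomes due: 2023/05/26 + 30 days = 2023/06/25. That falls on a Sunday, so it rolls to the next business day, Monday, 2023/06/26.

2023/06/26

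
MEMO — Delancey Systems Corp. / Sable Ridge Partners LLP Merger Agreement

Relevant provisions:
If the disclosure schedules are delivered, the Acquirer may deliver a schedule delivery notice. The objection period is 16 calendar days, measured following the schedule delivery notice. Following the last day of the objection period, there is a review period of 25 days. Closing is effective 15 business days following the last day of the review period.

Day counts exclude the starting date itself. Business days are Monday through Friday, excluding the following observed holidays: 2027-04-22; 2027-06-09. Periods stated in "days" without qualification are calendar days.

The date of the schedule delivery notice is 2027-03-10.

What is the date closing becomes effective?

2027-05-12

The last day of the objection period: 2027-03-10 + 16 days = 2027-03-26.
The last day of the review period: 25 calendar days after 2027-03-26 is 2027-04-20.
The date closing becomes effective: 15 business days after Tuesday, 2027-04-20, skipping weekends and the listed holiday on Apr 22 — Apr 21, Apr 23, Apr 26, Apr 27, …, May 10, May 11, May 12 — lands on Wednesday, 2027-05-12.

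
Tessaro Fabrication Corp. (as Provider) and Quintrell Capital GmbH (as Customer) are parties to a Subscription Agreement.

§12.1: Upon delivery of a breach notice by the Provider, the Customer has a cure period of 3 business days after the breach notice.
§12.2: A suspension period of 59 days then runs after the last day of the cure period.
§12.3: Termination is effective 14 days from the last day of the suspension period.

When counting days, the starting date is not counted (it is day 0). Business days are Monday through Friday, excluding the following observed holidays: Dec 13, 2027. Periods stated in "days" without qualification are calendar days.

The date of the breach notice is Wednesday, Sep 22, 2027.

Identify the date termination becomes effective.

From Wednesday, Sep 22, 2027, 3 business days (Sep 23, Sep 24, Sep 27, skipping weekends) brings us to Monday, Sep 27, 2027, which is the last day of the cure period.
The last day of the suspension period: 59 calendar days after Sep 27, 2027 is Nov 25, 2027.
The date termination becomes effective: Nov 25, 2027 + 14 days = Dec 9, 2027.

Dec 9, 2027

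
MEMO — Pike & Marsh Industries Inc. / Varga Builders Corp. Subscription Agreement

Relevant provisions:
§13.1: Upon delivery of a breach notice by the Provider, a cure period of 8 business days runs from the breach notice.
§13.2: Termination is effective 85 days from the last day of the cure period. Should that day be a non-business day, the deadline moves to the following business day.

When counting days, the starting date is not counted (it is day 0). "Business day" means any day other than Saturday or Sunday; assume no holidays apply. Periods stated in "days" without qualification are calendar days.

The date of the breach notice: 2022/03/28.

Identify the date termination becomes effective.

The last day of the cure period: 8 business days after Monday, 2022/03/28, skipping weekends — Mar 29, Mar 30, Mar 31, Apr 1, Apr 4, Apr 5, Apr 6, Apr 7 — lands on Thursday, 2022/04/07.
Adding 85 calendar days to 2022/04/07 gives 2022/07/01, which is the date termination becomes effective. 2022/07/01 is a Friday, so no roll-forward applies.

2022/07/01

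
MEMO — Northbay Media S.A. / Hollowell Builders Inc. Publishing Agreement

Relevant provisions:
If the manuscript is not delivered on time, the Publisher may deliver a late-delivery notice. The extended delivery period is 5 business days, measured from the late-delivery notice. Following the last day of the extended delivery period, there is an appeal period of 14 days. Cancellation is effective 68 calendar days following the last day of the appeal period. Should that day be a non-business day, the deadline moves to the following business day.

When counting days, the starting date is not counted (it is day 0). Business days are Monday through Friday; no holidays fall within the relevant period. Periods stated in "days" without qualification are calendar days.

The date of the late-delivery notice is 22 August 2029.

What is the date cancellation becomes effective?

19 November 2029

The last day of the extended delivery period: counting 5 business days from Wednesday, 22 August 2029 (Aug 23, Aug 24, Aug 27, Aug 28, Aug 29, skipping weekends) reaches Wednesday, 29 August 2029.
Adding 14 calendar days to 29 August 2029 gives 12 September 2029, which is the last day of the appeal period.
The date cancellation becomes effective: 12 September 2029 + 68 days = 19 November 2029. 19 November 2029 is a Monday, so no roll-forward applies.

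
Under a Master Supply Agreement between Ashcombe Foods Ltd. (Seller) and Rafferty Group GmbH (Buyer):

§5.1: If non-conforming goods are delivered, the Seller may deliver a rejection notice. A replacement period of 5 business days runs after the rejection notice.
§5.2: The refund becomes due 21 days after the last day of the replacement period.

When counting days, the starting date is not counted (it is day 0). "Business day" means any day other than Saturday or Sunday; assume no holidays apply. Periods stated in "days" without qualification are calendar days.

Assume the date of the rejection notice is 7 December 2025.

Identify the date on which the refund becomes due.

2 January 2026

The last day of the replacement period: 5 business days after Sunday, 7 December 2025, skipping weekends — Dec 8, Dec 9, Dec 10, Dec 11, Dec 12 — lands on Friday, 12 December 2025.
Adding 21 calendar days to 12 December 2025 gives 2 January 2026, which is the date on which the refund becomes due.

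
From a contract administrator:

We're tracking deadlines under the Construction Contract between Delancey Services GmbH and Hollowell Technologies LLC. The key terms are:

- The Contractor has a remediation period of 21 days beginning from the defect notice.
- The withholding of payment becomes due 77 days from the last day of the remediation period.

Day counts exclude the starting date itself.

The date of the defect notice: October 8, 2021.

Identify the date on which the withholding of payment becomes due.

The last day of the remediation period: October 8, 2021 + 21 days = October 29, 2021.
The date on which the withholding of payment becomes due: October 29, 2021 + 77 days = January 14, 2022.

January 14, 2022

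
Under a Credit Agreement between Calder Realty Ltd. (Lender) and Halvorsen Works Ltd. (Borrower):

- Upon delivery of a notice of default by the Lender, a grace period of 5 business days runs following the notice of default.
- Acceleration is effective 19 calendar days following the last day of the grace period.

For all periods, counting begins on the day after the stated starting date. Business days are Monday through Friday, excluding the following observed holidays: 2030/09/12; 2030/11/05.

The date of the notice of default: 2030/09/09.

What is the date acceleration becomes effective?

2030/10/06

The last day of the grace period: counting 5 business days from Monday, 2030/09/09 (Sep 10, Sep 11, Sep 13, Sep 16, Sep 17, skipping weekends and the listed holiday on Sep 12) reaches Tuesday, 2030/09/17.
The date acceleration becomes effective: 2030/09/17 + 19 days = 2030/10/06.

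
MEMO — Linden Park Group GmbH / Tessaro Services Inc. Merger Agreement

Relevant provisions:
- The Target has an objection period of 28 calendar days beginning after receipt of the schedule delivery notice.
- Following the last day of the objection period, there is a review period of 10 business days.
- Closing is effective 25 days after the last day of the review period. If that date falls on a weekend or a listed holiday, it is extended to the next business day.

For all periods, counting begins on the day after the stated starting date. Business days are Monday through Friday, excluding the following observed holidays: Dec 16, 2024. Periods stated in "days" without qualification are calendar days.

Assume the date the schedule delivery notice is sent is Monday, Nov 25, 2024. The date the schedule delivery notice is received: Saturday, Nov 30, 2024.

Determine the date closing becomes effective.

The last day of the objection period: 28 calendar days after Nov 30, 2024 is Dec 28, 2024.
The last day of the review period: counting 10 business days from Saturday, Dec 28, 2024 (Dec 30, Dec 31, Jan 1, Jan 2, Jan 3, Jan 6, Jan 7, Jan 8, Jan 9, Jan 10, skipping weekends) reaches Friday, Jan 10, 2025.
Adding 25 calendar days to Jan 10, 2025 gives Feb 4, 2025, which is the date closing becomes effective. Feb 4, 2025 is a Tuesday and is not a listed holiday, so no roll-forward applies.

Feb 4, 2025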